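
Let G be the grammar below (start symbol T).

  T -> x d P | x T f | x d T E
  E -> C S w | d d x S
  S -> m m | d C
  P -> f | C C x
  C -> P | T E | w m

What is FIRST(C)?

From C -> P: add FIRST(P) = { f, w, x }.
From C -> T E: add FIRST(T) = { x }.
C -> w m contributes {w}.
Union: FIRST(C) = { f, w, x }.

{ f, w, x }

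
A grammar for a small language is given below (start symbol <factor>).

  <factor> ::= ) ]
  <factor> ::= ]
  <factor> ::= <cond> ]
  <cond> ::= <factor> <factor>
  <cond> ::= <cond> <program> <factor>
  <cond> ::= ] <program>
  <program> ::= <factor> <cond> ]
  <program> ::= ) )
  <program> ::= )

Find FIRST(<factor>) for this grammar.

<factor> ::= ) ] contributes {)}.
<factor> ::= ] contributes {]}.
From <factor> ::= <cond> ]: add FIRST(<cond>) = { ), ] }.
Union: FIRST(<factor>) = { ), ] }.

{ ), ] }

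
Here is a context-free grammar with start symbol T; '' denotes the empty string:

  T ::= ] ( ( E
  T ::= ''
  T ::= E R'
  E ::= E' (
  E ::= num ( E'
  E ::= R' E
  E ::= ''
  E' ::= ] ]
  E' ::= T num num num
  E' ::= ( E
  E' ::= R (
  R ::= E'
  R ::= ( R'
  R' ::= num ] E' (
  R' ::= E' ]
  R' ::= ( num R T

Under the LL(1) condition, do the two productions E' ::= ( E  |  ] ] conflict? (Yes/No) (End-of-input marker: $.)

No

FIRST(( E) = { ( } and FIRST(] ]) = { ] }.
The FIRST sets are disjoint and neither alternative is nullable — no conflict.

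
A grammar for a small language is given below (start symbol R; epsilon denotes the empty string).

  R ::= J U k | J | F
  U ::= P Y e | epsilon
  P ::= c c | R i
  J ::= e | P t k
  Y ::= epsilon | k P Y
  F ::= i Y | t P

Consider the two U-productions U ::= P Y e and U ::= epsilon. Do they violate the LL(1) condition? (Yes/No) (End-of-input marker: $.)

FIRST(P Y e) = { c, e, i, t } and FIRST(epsilon) = { epsilon }.
The second is nullable but FOLLOW(U) = { k } is disjoint from FIRST of the first.

No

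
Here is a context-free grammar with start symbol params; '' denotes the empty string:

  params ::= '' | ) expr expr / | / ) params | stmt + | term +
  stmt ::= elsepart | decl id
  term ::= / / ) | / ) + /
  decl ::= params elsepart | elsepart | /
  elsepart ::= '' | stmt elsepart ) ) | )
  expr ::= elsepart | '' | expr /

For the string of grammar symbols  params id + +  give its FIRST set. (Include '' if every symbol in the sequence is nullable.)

{ ), +, /, id }

Add FIRST(params)\{''} = { ), +, /, id }; params is nullable, continue.
id is a terminal; add {id} and stop.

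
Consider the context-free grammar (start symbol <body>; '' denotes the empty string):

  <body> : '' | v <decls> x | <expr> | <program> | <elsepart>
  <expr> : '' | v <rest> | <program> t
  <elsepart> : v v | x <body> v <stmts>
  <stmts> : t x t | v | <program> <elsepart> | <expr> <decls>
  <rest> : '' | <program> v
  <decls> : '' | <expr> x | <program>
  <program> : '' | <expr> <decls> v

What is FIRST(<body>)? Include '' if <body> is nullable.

<body> : '' contributes ''.
<body> : v <decls> x contributes {v}.
From <body> : <expr>: add FIRST(<expr>) = { t, v, x, '' } (including '' since <expr> is nullable).
From <body> : <program>: add FIRST(<program>) = { t, v, x, '' } (including '' since <program> is nullable).
From <body> : <elsepart>: add FIRST(<elsepart>) = { v, x }.
Union: FIRST(<body>) = { t, v, x, '' }.

{ t, v, x, '' }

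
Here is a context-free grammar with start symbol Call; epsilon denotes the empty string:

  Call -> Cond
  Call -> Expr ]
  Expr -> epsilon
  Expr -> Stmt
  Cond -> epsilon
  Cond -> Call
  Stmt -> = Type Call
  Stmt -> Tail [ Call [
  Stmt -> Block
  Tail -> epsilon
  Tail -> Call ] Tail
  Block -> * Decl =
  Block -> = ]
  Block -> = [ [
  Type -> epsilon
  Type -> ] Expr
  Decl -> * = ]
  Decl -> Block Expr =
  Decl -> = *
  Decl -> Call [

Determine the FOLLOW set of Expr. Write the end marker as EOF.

{ *, =, [, ] }

In Call -> Expr ]: add FIRST(]) = { ] }.
In Type -> ] Expr: Expr is at the end, add FOLLOW(Type) = { *, =, [, ] }.
In Decl -> Block Expr =: add FIRST(=) = { = }.
Union: FOLLOW(Expr) = { *, =, [, ] }.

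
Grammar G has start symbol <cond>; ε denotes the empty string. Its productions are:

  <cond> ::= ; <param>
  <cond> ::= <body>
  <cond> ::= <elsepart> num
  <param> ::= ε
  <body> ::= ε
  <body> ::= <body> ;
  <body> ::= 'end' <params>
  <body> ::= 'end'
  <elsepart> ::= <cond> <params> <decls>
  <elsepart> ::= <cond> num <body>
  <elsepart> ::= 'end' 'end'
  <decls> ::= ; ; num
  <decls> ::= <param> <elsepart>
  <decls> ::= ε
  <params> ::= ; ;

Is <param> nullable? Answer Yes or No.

Yes

<param> has an ε-production, so <param> ⇒ ε.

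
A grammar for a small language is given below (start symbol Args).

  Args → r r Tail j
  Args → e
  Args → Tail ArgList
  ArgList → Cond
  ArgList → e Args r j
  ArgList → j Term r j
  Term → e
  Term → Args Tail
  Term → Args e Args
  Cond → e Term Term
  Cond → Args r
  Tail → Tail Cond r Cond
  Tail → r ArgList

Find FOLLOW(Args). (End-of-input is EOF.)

{ EOF, e, j, r }

Args is the start symbol, so EOF ∈ FOLLOW(Args).
In ArgList → e Args r j: add FIRST(r j) = { r }.
In Term → Args Tail: add FIRST(Tail) = { r }.
In Term → Args e Args: add FIRST(e Args) = { e }.
In Term → Args e Args: Args is at the end, add FOLLOW(Term) = { EOF, e, j, r }.
In Cond → Args r: add FIRST(r) = { r }.
Union: FOLLOW(Args) = { EOF, e, j, r }.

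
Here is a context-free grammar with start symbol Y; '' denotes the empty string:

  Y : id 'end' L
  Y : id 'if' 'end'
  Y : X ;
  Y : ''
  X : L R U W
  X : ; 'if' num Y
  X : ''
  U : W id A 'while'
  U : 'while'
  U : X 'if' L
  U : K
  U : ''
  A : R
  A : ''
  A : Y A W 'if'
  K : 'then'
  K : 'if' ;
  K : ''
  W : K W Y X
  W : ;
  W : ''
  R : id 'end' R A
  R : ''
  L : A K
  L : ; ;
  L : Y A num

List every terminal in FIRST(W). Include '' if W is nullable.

From W : K W Y X: K, W, Y, X nullable, take FIRST(K) ∪ FIRST(W) ∪ FIRST(Y) ∪ FIRST(X) = { 'if', 'then', 'while', ;, id, num }; also '' since the whole RHS is nullable.
W : ; contributes {;}.
W : '' contributes ''.
Union: FIRST(W) = { 'if', 'then', 'while', ;, id, num, '' }.

{ 'if', 'then', 'while', ;, id, num, '' }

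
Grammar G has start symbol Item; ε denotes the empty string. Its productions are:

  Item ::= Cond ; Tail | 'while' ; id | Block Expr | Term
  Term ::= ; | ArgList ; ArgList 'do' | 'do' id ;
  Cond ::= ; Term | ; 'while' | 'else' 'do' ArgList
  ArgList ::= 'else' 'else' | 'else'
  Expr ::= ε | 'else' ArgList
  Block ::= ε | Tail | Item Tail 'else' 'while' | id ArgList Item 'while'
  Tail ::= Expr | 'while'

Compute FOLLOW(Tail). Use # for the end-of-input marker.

In Item ::= Cond ; Tail: Tail is at the end, add FOLLOW(Item) = { #, 'else', 'while' }.
In Block ::= Tail: Tail is at the end, add FOLLOW(Block) = { #, 'else', 'while' }.
In Block ::= Item Tail 'else' 'while': add FIRST('else' 'while') = { 'else' }.
Union: FOLLOW(Tail) = { #, 'else', 'while' }.

{ #, 'else', 'while' }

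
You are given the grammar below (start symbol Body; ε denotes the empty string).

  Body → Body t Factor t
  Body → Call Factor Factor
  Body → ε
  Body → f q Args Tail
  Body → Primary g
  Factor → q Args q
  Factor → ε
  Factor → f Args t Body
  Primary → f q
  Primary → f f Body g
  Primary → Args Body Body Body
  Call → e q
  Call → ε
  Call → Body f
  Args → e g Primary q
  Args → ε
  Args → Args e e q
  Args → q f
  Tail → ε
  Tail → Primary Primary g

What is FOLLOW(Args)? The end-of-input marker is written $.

{ $, e, f, g, q, t }

In Body → f q Args Tail: add FIRST(Tail)\{ε} = { e, f, g, q, t }.
  Since Tail is nullable, also add FOLLOW(Body) = { $, e, f, g, q, t }.
In Factor → q Args q: add FIRST(q) = { q }.
In Factor → f Args t Body: add FIRST(t Body) = { t }.
In Primary → Args Body Body Body: add FIRST(Body Body Body)\{ε} = { e, f, g, q, t }.
  Since Body Body Body is nullable, also add FOLLOW(Primary) = { e, f, g, q, t }.
In Args → Args e e q: add FIRST(e e q) = { e }.
Union: FOLLOW(Args) = { $, e, f, g, q, t }.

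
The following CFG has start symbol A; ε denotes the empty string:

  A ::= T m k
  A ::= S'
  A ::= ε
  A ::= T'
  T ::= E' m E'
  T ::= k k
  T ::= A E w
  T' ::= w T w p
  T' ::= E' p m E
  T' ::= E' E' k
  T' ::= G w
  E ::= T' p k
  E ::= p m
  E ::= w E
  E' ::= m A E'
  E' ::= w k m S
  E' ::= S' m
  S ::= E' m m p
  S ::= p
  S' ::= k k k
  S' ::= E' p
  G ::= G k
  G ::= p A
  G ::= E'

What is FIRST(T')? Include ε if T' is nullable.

{ k, m, p, w }

T' ::= w T w p contributes {w}.
From T' ::= E' p m E: add FIRST(E') = { k, m, w }.
From T' ::= E' E' k: add FIRST(E') = { k, m, w }.
From T' ::= G w: add FIRST(G) = { k, m, p, w }.
Union: FIRST(T') = { k, m, p, w }.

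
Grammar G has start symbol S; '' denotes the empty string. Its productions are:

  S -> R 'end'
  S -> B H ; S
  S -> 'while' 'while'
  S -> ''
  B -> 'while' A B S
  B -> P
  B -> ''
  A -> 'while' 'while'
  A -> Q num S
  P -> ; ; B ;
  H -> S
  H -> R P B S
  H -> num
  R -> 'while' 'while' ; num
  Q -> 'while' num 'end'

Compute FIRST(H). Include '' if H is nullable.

{ 'while', ;, num, '' }

From H -> S: add FIRST(S) = { 'while', ;, num, '' } (including '' since S is nullable).
From H -> R P B S: add FIRST(R) = { 'while' }.
H -> num contributes {num}.
Union: FIRST(H) = { 'while', ;, num, '' }.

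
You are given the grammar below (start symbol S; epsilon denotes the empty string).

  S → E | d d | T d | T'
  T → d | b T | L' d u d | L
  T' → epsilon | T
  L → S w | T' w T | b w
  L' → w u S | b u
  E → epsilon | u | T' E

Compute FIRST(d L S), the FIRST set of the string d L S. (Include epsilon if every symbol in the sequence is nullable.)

{ d }

d is a terminal; add {d} and stop.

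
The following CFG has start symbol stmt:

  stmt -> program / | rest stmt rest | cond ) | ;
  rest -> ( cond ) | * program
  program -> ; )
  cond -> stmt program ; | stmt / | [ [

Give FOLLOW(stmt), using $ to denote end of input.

{ $, (, *, /, ; }

stmt is the start symbol, so $ ∈ FOLLOW(stmt).
In stmt -> rest stmt rest: add FIRST(rest) = { (, * }.
In cond -> stmt program ;: add FIRST(program ;) = { ; }.
In cond -> stmt /: add FIRST(/) = { / }.
Union: FOLLOW(stmt) = { $, (, *, /, ; }.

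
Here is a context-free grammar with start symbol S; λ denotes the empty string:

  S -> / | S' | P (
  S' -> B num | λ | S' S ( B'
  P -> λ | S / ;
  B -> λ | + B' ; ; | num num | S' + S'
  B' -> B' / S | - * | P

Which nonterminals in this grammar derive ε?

Directly nullable (have an λ-production): S', P, B.
S -> S' with every symbol nullable, so S is nullable.
B' -> P with every symbol nullable, so B' is nullable.

{ B, B', P, S, S' }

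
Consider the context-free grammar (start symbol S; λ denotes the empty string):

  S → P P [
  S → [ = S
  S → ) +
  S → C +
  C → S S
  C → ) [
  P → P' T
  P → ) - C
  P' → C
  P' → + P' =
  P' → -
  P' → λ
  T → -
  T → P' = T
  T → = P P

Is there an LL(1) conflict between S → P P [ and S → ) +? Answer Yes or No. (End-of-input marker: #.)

FIRST(P P [) = { ), +, -, =, [ } and FIRST() +) = { ) }.
Both contain ), so the two alternatives are not disjoint — LL(1) conflict.

Yes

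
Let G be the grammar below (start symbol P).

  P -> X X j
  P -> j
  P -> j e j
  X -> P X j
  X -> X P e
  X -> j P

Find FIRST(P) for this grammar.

From P -> X X j: add FIRST(X) = { j }.
P -> j contributes {j}.
P -> j e j contributes {j}.
Union: FIRST(P) = { j }.

{ j }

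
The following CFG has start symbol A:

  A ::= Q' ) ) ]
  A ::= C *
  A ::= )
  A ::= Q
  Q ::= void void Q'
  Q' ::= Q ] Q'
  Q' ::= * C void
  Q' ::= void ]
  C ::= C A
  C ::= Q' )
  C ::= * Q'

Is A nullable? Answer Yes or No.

No

No nonterminal in this grammar is nullable.
No production of A has an RHS whose symbols are all nullable, so A is not nullable.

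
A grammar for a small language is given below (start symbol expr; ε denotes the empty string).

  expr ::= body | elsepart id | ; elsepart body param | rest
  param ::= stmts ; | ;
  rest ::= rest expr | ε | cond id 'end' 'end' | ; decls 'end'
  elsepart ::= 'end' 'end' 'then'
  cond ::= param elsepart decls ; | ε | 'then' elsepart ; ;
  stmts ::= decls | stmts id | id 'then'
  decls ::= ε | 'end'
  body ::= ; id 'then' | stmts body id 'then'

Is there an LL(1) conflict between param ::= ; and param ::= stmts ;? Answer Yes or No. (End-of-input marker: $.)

Yes

FIRST(;) = { ; } and FIRST(stmts ;) = { 'end', ;, id }.
Both contain ;, so the two alternatives are not disjoint — LL(1) conflict.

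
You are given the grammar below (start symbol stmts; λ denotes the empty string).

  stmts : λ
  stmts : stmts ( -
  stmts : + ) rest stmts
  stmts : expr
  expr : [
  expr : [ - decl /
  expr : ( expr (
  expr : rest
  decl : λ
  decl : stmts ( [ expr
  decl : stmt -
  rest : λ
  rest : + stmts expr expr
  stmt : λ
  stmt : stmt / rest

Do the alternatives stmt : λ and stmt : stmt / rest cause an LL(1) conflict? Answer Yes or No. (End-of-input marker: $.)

FIRST(λ) = { λ } and FIRST(stmt / rest) = { / }.
The first alternative is nullable and FOLLOW(stmt) = { -, / } shares / with FIRST of the second — conflict.

Yes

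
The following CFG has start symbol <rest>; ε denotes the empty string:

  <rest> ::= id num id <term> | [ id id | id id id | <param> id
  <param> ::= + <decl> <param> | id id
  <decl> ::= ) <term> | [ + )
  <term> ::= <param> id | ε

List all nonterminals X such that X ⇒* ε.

Directly nullable (have an ε-production): <term>.
No other nonterminal has a production whose RHS symbols are all nullable.

{ <term> }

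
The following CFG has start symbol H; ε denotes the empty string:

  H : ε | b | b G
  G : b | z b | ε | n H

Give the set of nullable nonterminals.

{ G, H }

Directly nullable (have an ε-production): H, G.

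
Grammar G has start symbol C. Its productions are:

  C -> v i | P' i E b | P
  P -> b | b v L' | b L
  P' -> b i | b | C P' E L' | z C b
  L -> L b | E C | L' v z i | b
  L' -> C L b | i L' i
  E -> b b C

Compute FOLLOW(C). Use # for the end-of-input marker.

{ #, b, i, v, z }

C is the start symbol, so # ∈ FOLLOW(C).
In P' -> C P' E L': add FIRST(P' E L') = { b, v, z }.
In P' -> z C b: add FIRST(b) = { b }.
In L -> E C: C is at the end, add FOLLOW(L) = { #, b, i, v, z }.
In L' -> C L b: add FIRST(L b) = { b, i, v, z }.
In E -> b b C: C is at the end, add FOLLOW(E) = { b, i, v, z }.
Union: FOLLOW(C) = { #, b, i, v, z }.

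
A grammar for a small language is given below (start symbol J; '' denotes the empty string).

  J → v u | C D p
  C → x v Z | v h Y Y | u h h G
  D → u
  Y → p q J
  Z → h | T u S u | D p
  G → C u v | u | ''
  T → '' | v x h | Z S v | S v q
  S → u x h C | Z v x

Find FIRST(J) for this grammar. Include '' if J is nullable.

J → v u contributes {v}.
From J → C D p: add FIRST(C) = { u, v, x }.
Union: FIRST(J) = { u, v, x }.

{ u, v, x }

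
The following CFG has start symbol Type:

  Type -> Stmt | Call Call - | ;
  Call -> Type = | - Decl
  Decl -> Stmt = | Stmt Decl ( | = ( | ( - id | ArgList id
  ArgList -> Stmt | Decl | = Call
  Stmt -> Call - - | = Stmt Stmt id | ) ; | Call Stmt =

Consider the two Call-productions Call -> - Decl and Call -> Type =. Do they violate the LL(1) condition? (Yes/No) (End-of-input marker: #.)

FIRST(- Decl) = { - } and FIRST(Type =) = { ), -, ;, = }.
Both contain -, so the two alternatives are not disjoint — LL(1) conflict.

Yes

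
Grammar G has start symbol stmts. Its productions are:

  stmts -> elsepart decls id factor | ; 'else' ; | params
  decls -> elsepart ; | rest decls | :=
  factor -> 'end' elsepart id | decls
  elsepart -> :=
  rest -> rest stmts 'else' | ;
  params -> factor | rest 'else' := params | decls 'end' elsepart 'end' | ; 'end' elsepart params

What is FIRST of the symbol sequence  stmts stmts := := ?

{ 'end', :=, ; }

Add FIRST(stmts) = { 'end', :=, ; }; stmts is not nullable, stop.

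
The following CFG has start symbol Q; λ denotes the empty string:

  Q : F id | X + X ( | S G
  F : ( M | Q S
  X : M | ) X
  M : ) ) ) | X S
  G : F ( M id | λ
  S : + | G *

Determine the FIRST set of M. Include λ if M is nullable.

{ ) }

M : ) ) ) contributes {)}.
From M : X S: add FIRST(X) = { ) }.
Union: FIRST(M) = { ) }.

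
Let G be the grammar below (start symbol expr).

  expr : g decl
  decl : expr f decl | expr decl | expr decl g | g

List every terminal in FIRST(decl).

{ g }

From decl : expr f decl: add FIRST(expr) = { g }.
From decl : expr decl: add FIRST(expr) = { g }.
From decl : expr decl g: add FIRST(expr) = { g }.
decl : g contributes {g}.
Union: FIRST(decl) = { g }.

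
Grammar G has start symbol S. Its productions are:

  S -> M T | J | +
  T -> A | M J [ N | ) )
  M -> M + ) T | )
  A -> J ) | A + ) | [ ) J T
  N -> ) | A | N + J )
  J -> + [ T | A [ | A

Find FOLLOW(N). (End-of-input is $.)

In T -> M J [ N: N is at the end, add FOLLOW(T) = { $, ), +, [ }.
In N -> N + J ): add FIRST(+ J )) = { + }.
Union: FOLLOW(N) = { $, ), +, [ }.

{ $, ), +, [ }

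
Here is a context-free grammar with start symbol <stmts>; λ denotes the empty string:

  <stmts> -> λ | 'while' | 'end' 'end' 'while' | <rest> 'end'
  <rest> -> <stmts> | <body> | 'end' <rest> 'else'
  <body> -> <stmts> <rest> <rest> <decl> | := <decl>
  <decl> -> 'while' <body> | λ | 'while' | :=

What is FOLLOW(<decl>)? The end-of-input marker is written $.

In <body> -> <stmts> <rest> <rest> <decl>: <decl> is at the end, add FOLLOW(<body>) = { 'else', 'end', 'while', := }.
In <body> -> := <decl>: <decl> is at the end, add FOLLOW(<body>) = { 'else', 'end', 'while', := }.
Union: FOLLOW(<decl>) = { 'else', 'end', 'while', := }.

{ 'else', 'end', 'while', := }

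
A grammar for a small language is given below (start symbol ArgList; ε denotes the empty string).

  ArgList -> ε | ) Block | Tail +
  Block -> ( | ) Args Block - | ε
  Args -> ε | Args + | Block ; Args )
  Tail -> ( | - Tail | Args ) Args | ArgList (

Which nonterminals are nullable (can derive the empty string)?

Directly nullable (have an ε-production): ArgList, Block, Args.
No other nonterminal has a production whose RHS symbols are all nullable.

{ ArgList, Args, Block }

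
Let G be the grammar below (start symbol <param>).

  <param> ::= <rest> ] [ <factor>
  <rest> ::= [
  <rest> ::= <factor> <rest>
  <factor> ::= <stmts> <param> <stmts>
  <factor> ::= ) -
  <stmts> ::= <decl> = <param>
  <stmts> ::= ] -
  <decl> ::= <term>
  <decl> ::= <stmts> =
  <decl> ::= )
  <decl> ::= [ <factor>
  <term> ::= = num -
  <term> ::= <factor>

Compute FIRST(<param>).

From <param> ::= <rest> ] [ <factor>: add FIRST(<rest>) = { ), =, [, ] }.
Union: FIRST(<param>) = { ), =, [, ] }.

{ ), =, [, ] }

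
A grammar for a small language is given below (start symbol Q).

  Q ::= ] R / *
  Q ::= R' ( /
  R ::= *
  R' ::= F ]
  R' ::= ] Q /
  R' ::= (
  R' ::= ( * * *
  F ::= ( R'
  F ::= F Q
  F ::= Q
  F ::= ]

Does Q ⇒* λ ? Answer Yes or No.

No nonterminal in this grammar is nullable.
No production of Q has an RHS whose symbols are all nullable, so Q is not nullable.

No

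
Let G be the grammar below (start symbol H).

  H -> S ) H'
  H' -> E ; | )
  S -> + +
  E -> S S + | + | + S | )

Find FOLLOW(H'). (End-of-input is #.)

{ # }

In H -> S ) H': H' is at the end, add FOLLOW(H) = { # }.
Union: FOLLOW(H') = { # }.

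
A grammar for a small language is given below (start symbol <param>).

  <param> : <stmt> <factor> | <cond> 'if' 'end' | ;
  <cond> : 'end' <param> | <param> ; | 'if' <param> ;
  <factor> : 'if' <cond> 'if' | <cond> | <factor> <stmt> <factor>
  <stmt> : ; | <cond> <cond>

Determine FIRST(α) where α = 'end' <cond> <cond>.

'end' is a terminal; add {'end'} and stop.

{ 'end' }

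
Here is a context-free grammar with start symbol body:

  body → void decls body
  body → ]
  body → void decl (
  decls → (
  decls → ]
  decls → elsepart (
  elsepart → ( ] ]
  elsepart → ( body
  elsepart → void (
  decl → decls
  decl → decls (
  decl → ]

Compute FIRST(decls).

{ (, ], void }

decls → ( contributes {(}.
decls → ] contributes {]}.
From decls → elsepart (: add FIRST(elsepart) = { (, void }.
Union: FIRST(decls) = { (, ], void }.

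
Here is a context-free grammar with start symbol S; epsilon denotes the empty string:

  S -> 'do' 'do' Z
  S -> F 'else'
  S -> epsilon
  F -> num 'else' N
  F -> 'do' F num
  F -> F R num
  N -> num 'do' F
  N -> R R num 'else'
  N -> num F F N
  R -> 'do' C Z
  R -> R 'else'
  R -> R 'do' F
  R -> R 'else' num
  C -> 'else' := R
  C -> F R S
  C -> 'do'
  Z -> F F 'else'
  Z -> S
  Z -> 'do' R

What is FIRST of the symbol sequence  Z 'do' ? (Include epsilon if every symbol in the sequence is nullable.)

{ 'do', num }

Add FIRST(Z)\{epsilon} = { 'do', num }; Z is nullable, continue.
'do' is a terminal; add {'do'} and stop.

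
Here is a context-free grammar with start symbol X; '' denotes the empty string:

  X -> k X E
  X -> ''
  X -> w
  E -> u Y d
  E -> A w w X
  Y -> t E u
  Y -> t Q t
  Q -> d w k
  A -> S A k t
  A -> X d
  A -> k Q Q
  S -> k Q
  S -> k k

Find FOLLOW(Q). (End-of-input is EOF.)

{ d, k, t, w }

In Y -> t Q t: add FIRST(t) = { t }.
In A -> k Q Q: add FIRST(Q) = { d }.
In A -> k Q Q: Q is at the end, add FOLLOW(A) = { k, w }.
In S -> k Q: Q is at the end, add FOLLOW(S) = { d, k, w }.
Union: FOLLOW(Q) = { d, k, t, w }.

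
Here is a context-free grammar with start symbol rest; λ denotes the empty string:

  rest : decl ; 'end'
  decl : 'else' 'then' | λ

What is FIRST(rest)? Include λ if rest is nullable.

From rest : decl ; 'end': decl nullable, take FIRST(decl) ∪ {;} = { 'else', ; }.
Union: FIRST(rest) = { 'else', ; }.

{ 'else', ; }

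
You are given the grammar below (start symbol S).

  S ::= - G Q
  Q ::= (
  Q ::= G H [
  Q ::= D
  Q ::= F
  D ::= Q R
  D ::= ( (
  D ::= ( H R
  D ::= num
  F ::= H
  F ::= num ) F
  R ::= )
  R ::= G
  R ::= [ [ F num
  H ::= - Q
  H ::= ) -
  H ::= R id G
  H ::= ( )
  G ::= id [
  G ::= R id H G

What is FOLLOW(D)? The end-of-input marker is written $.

In Q ::= D: D is at the end, add FOLLOW(Q) = { $, ), [, id, num }.
Union: FOLLOW(D) = { $, ), [, id, num }.

{ $, ), [, id, num }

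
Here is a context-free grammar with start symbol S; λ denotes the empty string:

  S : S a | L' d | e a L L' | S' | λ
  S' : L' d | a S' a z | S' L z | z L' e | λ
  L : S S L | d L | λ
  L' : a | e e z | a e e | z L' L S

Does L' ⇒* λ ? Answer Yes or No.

No

Nullable nonterminals: L, S, S'.
No production of L' has an RHS whose symbols are all nullable, so L' is not nullable.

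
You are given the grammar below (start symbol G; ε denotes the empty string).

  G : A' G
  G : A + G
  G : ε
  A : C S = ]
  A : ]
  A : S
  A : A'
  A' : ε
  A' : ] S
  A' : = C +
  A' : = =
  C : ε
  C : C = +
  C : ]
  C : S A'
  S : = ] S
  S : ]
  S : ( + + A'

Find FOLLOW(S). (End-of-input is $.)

In A : C S = ]: add FIRST(= ]) = { = }.
In A : S: S is at the end, add FOLLOW(A) = { + }.
In A' : ] S: S is at the end, add FOLLOW(A') = { $, (, +, =, ] }.
In C : S A': add FIRST(A')\{ε} = { =, ] }.
  Since A' is nullable, also add FOLLOW(C) = { (, +, =, ] }.
In S : = ] S: S is at the end, add FOLLOW(S) = { $, (, +, =, ] }.
Union: FOLLOW(S) = { $, (, +, =, ] }.

{ $, (, +, =, ] }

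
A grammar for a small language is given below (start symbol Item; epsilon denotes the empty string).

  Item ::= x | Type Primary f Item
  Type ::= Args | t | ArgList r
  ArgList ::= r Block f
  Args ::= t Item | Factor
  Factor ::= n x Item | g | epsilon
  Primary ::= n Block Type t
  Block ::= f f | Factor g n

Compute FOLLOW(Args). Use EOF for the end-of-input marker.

{ n, t }

In Type ::= Args: Args is at the end, add FOLLOW(Type) = { n, t }.
Union: FOLLOW(Args) = { n, t }.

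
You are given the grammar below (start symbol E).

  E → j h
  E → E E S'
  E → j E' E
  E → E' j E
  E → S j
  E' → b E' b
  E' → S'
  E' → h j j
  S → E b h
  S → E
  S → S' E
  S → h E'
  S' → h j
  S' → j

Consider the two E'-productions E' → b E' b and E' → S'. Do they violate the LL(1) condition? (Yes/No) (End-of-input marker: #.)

No

FIRST(b E' b) = { b } and FIRST(S') = { h, j }.
The FIRST sets are disjoint and neither alternative is nullable — no conflict.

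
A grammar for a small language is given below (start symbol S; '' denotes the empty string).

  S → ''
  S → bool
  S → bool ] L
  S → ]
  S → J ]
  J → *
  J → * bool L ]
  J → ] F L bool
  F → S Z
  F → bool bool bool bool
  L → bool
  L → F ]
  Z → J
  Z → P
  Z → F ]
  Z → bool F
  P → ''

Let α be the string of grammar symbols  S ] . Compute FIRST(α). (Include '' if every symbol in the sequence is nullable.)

Add FIRST(S)\{''} = { *, ], bool }; S is nullable, continue.
] is a terminal; add {]} and stop.

{ *, ], bool }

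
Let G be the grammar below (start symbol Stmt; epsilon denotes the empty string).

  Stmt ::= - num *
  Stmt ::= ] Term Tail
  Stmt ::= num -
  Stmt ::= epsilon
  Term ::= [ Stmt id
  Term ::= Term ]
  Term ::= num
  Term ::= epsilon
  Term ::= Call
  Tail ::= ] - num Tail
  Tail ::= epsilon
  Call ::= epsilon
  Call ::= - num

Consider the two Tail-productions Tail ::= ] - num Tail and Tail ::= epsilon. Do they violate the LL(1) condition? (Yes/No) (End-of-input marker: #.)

FIRST(] - num Tail) = { ] } and FIRST(epsilon) = { epsilon }.
The second is nullable but FOLLOW(Tail) = { #, id } is disjoint from FIRST of the first.

No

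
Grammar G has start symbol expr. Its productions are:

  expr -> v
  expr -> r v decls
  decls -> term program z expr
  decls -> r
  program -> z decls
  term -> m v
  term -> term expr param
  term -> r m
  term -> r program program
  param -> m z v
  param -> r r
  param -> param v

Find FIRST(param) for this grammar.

param -> m z v contributes {m}.
param -> r r contributes {r}.
From param -> param v: add FIRST(param) = { m, r }.
Union: FIRST(param) = { m, r }.

{ m, r }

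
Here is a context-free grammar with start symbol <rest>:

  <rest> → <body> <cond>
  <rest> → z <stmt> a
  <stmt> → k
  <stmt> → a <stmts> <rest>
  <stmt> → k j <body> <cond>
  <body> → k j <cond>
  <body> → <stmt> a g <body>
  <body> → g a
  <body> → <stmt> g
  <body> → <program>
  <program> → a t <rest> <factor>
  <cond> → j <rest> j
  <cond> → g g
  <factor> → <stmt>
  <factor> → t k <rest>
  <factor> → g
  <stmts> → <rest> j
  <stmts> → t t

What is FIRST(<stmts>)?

From <stmts> → <rest> j: add FIRST(<rest>) = { a, g, k, z }.
<stmts> → t t contributes {t}.
Union: FIRST(<stmts>) = { a, g, k, t, z }.

{ a, g, k, t, z }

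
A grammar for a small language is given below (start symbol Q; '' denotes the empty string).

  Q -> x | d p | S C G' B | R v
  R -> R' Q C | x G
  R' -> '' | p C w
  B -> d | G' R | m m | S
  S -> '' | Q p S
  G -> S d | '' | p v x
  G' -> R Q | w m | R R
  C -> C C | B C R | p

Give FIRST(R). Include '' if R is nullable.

From R -> R' Q C: R' nullable, take FIRST(R') ∪ FIRST(Q) = { d, m, p, w, x }.
R -> x G contributes {x}.
Union: FIRST(R) = { d, m, p, w, x }.

{ d, m, p, w, x }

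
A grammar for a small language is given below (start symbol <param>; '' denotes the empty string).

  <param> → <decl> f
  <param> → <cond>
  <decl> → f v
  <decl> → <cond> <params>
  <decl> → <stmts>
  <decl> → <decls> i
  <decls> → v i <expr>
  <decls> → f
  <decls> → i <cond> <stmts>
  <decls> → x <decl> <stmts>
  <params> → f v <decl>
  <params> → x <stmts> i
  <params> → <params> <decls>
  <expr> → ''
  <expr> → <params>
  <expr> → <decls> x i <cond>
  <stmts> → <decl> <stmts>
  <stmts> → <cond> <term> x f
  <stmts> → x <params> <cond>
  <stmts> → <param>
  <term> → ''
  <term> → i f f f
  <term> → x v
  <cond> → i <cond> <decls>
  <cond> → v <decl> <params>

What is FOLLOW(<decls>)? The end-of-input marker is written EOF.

In <decl> → <decls> i: add FIRST(i) = { i }.
In <params> → <params> <decls>: <decls> is at the end, add FOLLOW(<params>) = { EOF, f, i, v, x }.
In <expr> → <decls> x i <cond>: add FIRST(x i <cond>) = { x }.
In <cond> → i <cond> <decls>: <decls> is at the end, add FOLLOW(<cond>) = { EOF, f, i, v, x }.
Union: FOLLOW(<decls>) = { EOF, f, i, v, x }.

{ EOF, f, i, v, x }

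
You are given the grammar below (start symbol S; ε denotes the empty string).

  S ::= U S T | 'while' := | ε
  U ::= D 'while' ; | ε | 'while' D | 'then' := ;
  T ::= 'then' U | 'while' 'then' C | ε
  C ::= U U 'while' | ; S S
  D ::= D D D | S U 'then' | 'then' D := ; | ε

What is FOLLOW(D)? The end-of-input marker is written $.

{ $, 'then', 'while', := }

In U ::= D 'while' ;: add FIRST('while' ;) = { 'while' }.
In U ::= 'while' D: D is at the end, add FOLLOW(U) = { $, 'then', 'while' }.
In D ::= D D D: add FIRST(D D)\{ε} = { 'then', 'while' }.
  Since D D is nullable, also add FOLLOW(D) = { $, 'then', 'while', := }.
In D ::= D D D: add FIRST(D)\{ε} = { 'then', 'while' }.
  Since D is nullable, also add FOLLOW(D) = { $, 'then', 'while', := }.
In D ::= D D D: D is at the end, add FOLLOW(D) = { $, 'then', 'while', := }.
In D ::= 'then' D := ;: add FIRST(:= ;) = { := }.
Union: FOLLOW(D) = { $, 'then', 'while', := }.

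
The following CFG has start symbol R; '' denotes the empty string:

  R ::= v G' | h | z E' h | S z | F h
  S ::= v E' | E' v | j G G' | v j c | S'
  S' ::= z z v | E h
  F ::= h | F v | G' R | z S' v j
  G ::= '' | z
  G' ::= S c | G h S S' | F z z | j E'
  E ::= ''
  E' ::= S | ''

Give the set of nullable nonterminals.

{ E, E', G }

Directly nullable (have an ''-production): G, E, E'.
No other nonterminal has a production whose RHS symbols are all nullable.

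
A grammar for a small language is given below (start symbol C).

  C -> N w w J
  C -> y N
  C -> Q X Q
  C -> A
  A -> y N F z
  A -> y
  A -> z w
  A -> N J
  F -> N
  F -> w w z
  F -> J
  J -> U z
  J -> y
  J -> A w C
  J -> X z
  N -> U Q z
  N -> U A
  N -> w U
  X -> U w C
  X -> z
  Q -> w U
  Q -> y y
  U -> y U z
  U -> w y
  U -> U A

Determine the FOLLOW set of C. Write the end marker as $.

{ $, w, y, z }

C is the start symbol, so $ ∈ FOLLOW(C).
In J -> A w C: C is at the end, add FOLLOW(J) = { $, w, y, z }.
In X -> U w C: C is at the end, add FOLLOW(X) = { w, y, z }.
Union: FOLLOW(C) = { $, w, y, z }.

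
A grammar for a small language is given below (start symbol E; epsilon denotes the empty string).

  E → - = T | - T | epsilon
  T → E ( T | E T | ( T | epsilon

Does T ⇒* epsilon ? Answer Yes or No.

T has an epsilon-production, so T ⇒ epsilon.

Yes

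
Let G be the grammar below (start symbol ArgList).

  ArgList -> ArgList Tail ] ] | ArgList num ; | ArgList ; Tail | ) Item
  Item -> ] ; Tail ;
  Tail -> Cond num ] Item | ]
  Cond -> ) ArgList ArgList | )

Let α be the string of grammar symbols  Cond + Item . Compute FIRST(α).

{ ) }

Add FIRST(Cond) = { ) }; Cond is not nullable, stop.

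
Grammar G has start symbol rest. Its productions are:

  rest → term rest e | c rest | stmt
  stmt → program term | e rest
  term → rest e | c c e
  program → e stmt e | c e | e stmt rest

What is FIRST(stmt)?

{ c, e }

From stmt → program term: add FIRST(program) = { c, e }.
stmt → e rest contributes {e}.
Union: FIRST(stmt) = { c, e }.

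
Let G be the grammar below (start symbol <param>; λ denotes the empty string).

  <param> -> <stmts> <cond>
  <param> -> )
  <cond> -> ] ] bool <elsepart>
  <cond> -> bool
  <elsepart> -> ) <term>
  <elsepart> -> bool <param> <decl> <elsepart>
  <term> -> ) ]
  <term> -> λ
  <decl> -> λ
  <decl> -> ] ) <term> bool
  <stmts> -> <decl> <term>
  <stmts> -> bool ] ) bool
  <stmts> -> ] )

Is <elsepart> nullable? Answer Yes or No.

Nullable nonterminals: <decl>, <stmts>, <term>.
No production of <elsepart> has an RHS whose symbols are all nullable, so <elsepart> is not nullable.

No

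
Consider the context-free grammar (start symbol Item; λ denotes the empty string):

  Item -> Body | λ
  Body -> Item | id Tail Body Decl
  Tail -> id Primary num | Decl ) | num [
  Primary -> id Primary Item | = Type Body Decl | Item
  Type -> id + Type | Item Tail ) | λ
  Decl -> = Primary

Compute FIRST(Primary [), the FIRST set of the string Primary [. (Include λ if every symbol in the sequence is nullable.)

{ =, [, id }

Add FIRST(Primary)\{λ} = { =, id }; Primary is nullable, continue.
[ is a terminal; add {[} and stop.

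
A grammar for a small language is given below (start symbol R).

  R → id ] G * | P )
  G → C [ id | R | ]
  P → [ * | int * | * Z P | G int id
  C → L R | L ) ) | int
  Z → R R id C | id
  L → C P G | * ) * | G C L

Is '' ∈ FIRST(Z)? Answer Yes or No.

No

No nonterminal in this grammar is nullable.
No production of Z has an RHS whose symbols are all nullable, so Z is not nullable.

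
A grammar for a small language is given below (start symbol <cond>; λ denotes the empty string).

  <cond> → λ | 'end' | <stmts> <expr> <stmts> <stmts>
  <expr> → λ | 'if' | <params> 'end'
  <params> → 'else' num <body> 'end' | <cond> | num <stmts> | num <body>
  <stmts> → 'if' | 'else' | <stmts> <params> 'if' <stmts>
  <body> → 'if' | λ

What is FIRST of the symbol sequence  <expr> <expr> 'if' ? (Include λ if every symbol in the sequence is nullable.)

{ 'else', 'end', 'if', num }

Add FIRST(<expr>)\{λ} = { 'else', 'end', 'if', num }; <expr> is nullable, continue.
Add FIRST(<expr>)\{λ} = { 'else', 'end', 'if', num }; <expr> is nullable, continue.
'if' is a terminal; add {'if'} and stop.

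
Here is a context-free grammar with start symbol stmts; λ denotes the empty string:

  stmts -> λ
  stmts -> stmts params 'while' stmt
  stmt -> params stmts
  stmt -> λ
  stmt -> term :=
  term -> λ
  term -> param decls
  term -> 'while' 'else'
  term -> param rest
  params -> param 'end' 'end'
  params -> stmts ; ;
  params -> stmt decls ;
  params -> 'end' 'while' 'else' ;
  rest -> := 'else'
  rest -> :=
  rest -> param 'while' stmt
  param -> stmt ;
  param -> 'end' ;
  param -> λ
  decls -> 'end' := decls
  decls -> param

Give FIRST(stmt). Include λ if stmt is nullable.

{ 'end', 'while', :=, ;, λ }

From stmt -> params stmts: add FIRST(params) = { 'end', 'while', :=, ; }.
stmt -> λ contributes λ.
From stmt -> term :=: term nullable, take FIRST(term) ∪ {:=} = { 'end', 'while', :=, ; }.
Union: FIRST(stmt) = { 'end', 'while', :=, ;, λ }.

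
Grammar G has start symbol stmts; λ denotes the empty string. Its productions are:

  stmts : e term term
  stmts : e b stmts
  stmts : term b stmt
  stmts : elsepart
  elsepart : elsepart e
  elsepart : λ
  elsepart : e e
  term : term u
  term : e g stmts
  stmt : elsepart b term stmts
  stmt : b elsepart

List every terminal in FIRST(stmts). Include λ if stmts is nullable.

stmts : e term term contributes {e}.
stmts : e b stmts contributes {e}.
From stmts : term b stmt: add FIRST(term) = { e }.
From stmts : elsepart: add FIRST(elsepart) = { e, λ } (including λ since elsepart is nullable).
Union: FIRST(stmts) = { e, λ }.

{ e, λ }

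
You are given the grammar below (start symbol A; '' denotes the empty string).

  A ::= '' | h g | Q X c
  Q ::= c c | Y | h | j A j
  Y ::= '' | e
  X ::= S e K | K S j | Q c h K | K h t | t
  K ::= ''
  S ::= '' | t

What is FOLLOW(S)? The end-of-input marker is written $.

In X ::= S e K: add FIRST(e K) = { e }.
In X ::= K S j: add FIRST(j) = { j }.
Union: FOLLOW(S) = { e, j }.

{ e, j }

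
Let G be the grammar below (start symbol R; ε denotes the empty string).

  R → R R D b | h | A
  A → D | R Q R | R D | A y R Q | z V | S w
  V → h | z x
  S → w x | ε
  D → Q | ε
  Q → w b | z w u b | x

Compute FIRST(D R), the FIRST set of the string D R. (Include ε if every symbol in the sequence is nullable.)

Add FIRST(D)\{ε} = { w, x, z }; D is nullable, continue.
Add FIRST(R)\{ε} = { b, h, w, x, y, z }; R is nullable, continue.
Every symbol is nullable, so include ε.

{ b, h, w, x, y, z, ε }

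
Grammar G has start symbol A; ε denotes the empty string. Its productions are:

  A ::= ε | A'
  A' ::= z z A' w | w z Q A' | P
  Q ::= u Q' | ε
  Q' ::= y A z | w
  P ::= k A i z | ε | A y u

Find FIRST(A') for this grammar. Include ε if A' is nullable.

A' ::= z z A' w contributes {z}.
A' ::= w z Q A' contributes {w}.
From A' ::= P: add FIRST(P) = { k, w, y, z, ε } (including ε since P is nullable).
Union: FIRST(A') = { k, w, y, z, ε }.

{ k, w, y, z, ε }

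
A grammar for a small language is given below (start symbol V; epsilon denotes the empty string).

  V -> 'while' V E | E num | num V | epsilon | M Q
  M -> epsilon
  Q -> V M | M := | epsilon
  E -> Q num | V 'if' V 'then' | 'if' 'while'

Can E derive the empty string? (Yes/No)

Nullable nonterminals: M, Q, V.
No production of E has an RHS whose symbols are all nullable, so E is not nullable.

No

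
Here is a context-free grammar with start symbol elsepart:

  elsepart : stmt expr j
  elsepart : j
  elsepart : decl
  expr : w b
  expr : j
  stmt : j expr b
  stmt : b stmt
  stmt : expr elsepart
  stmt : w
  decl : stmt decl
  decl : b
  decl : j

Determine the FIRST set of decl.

{ b, j, w }

From decl : stmt decl: add FIRST(stmt) = { b, j, w }.
decl : b contributes {b}.
decl : j contributes {j}.
Union: FIRST(decl) = { b, j, w }.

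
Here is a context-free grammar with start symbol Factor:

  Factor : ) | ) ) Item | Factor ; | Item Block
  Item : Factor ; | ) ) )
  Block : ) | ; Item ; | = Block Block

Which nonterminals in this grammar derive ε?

No nonterminal has an empty production or an RHS whose symbols are all nullable.

{ } (none)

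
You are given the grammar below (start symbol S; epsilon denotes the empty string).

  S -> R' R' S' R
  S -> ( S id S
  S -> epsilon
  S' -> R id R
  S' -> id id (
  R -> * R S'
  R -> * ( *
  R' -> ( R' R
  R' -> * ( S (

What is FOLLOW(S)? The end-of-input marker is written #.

{ #, (, id }

S is the start symbol, so # ∈ FOLLOW(S).
In S -> ( S id S: add FIRST(id S) = { id }.
In S -> ( S id S: S is at the end, add FOLLOW(S) = { #, (, id }.
In R' -> * ( S (: add FIRST(() = { ( }.
Union: FOLLOW(S) = { #, (, id }.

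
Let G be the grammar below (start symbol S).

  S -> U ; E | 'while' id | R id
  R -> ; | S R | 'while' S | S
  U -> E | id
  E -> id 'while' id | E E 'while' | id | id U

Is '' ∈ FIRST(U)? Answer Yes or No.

No

No nonterminal in this grammar is nullable.
No production of U has an RHS whose symbols are all nullable, so U is not nullable.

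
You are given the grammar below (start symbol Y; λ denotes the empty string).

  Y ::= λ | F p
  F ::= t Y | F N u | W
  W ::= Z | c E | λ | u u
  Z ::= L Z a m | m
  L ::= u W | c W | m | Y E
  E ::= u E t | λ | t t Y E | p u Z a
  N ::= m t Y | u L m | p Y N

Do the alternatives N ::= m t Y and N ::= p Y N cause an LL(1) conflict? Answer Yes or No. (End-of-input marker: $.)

FIRST(m t Y) = { m } and FIRST(p Y N) = { p }.
The FIRST sets are disjoint and neither alternative is nullable — no conflict.

No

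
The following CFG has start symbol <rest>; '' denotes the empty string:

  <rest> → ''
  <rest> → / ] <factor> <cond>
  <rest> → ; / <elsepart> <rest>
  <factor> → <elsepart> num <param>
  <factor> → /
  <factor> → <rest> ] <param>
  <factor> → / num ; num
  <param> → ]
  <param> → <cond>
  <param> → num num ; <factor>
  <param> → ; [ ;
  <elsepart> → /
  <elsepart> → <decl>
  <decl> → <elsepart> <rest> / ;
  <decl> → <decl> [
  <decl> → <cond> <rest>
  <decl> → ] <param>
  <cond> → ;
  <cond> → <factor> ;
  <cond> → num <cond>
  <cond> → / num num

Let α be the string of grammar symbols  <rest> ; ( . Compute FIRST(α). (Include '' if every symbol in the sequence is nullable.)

Add FIRST(<rest>)\{''} = { /, ; }; <rest> is nullable, continue.
; is a terminal; add {;} and stop.

{ /, ; }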